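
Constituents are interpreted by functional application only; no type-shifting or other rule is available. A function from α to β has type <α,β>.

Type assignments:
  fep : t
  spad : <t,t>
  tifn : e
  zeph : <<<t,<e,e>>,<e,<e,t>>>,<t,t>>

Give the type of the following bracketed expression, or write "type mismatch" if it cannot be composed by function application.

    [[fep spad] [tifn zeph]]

type mismatch

[fep spad]: functor spad : <t,t>, argument fep : t; result t.
At [tifn zeph]: neither e nor <<<t,<e,e>>,<e,<e,t>>>,<t,t>> can take the other as argument; the node is ill-typed.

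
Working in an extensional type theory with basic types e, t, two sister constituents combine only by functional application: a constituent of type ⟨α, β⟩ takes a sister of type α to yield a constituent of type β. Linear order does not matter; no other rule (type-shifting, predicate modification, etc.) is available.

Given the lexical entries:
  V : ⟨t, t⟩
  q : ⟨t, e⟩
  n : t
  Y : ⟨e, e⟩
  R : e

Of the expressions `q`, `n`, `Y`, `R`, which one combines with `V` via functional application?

q : ⟨t, e⟩ — does not combine with V.
n — combines: V : ⟨t, t⟩ takes n : t as argument, giving t.
Y : ⟨e, e⟩ — does not combine with V.
R : e — does not combine with V.

n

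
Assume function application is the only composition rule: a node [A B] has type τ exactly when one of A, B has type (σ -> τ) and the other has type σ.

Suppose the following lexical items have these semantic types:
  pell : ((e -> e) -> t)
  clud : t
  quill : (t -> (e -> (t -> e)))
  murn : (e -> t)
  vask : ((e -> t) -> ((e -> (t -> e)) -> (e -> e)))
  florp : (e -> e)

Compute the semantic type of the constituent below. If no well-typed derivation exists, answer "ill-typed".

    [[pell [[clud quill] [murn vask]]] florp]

ill-typed

At [clud quill], quill : (t -> (e -> (t -> e))) takes clud : t, giving (e -> (t -> e)).
At [murn vask], vask : ((e -> t) -> ((e -> (t -> e)) -> (e -> e))) takes murn : (e -> t), giving ((e -> (t -> e)) -> (e -> e)).
At [[clud quill] [murn vask]], [murn vask] : ((e -> (t -> e)) -> (e -> e)) takes [clud quill] : (e -> (t -> e)), giving (e -> e).
At [pell [[clud quill] [murn vask]]], pell : ((e -> e) -> t) takes [[clud quill] [murn vask]] : (e -> e), giving t.
[[pell [[clud quill] [murn vask]]] florp]: t and (e -> e) cannot combine by function application — type clash.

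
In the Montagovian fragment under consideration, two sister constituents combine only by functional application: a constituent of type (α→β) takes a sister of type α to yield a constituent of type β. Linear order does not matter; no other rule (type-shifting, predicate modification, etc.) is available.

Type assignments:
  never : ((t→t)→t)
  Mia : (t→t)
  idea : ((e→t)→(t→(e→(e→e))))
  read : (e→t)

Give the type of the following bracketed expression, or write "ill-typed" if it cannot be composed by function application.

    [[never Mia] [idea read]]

(e→(e→e))

[never Mia]: ((t→t)→t) applied to (t→t) yields t.
[idea read]: ((e→t)→(t→(e→(e→e)))) applied to (e→t) yields (t→(e→(e→e))).
[[never Mia] [idea read]]: (t→(e→(e→e))) applied to t yields (e→(e→e)).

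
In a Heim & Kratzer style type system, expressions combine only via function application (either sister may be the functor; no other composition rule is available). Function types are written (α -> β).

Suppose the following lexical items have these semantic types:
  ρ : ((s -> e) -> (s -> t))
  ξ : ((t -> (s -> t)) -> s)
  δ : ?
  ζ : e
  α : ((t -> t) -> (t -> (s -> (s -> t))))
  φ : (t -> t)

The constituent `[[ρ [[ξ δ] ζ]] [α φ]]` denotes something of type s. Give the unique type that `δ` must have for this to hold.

(((t -> (s -> t)) -> s) -> (e -> (((s -> e) -> (s -> t)) -> ((t -> (s -> (s -> t))) -> s))))

For [[ρ [[ξ δ] ζ]] [α φ]] to have type s with [α φ] of type (t -> (s -> (s -> t))), [ρ [[ξ δ] ζ]] must be the function: [ρ [[ξ δ] ζ]] : ((t -> (s -> (s -> t))) -> s).
For [ρ [[ξ δ] ζ]] to have type ((t -> (s -> (s -> t))) -> s) with ρ of type ((s -> e) -> (s -> t)), [[ξ δ] ζ] must be the function: [[ξ δ] ζ] : (((s -> e) -> (s -> t)) -> ((t -> (s -> (s -> t))) -> s)).
For [[ξ δ] ζ] to have type (((s -> e) -> (s -> t)) -> ((t -> (s -> (s -> t))) -> s)) with ζ of type e, [ξ δ] must be the function: [ξ δ] : (e -> (((s -> e) -> (s -> t)) -> ((t -> (s -> (s -> t))) -> s))).
For [ξ δ] to have type (e -> (((s -> e) -> (s -> t)) -> ((t -> (s -> (s -> t))) -> s))) with ξ of type ((t -> (s -> t)) -> s), δ must be the function: δ : (((t -> (s -> t)) -> s) -> (e -> (((s -> e) -> (s -> t)) -> ((t -> (s -> (s -> t))) -> s)))).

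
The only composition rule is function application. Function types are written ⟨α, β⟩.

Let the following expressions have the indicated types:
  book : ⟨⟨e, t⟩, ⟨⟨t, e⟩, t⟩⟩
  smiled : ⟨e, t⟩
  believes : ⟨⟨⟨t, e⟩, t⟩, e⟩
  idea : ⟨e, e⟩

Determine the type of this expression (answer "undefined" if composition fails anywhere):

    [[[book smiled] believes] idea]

[book smiled]: functor book : ⟨⟨e, t⟩, ⟨⟨t, e⟩, t⟩⟩, argument smiled : ⟨e, t⟩; result ⟨⟨t, e⟩, t⟩.
[[book smiled] believes]: functor believes : ⟨⟨⟨t, e⟩, t⟩, e⟩, argument [book smiled] : ⟨⟨t, e⟩, t⟩; result e.
[[[book smiled] believes] idea]: functor idea : ⟨e, e⟩, argument [[book smiled] believes] : e; result e.

e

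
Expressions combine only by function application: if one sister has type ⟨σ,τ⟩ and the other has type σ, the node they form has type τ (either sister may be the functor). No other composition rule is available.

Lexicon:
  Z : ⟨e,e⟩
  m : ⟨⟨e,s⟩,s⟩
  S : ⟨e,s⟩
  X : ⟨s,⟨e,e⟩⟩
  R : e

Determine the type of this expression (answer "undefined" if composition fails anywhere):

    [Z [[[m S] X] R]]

e

[m S]: functor m : ⟨⟨e,s⟩,s⟩, argument S : ⟨e,s⟩; result s.
[[m S] X]: functor X : ⟨s,⟨e,e⟩⟩, argument [m S] : s; result ⟨e,e⟩.
[[[m S] X] R]: functor [[m S] X] : ⟨e,e⟩, argument R : e; result e.
[Z [[[m S] X] R]]: functor Z : ⟨e,e⟩, argument [[[m S] X] R] : e; result e.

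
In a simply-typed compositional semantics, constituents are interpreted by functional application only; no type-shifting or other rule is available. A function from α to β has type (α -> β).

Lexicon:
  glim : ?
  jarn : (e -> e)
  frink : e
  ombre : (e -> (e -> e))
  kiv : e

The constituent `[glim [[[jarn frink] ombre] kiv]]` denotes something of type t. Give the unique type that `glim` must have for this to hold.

[glim [[[jarn frink] ombre] kiv]] must have type t. The sister [[[jarn frink] ombre] kiv] has type e; that is not a function onto t, so glim must be the functor, of type (e -> t).

(e -> t)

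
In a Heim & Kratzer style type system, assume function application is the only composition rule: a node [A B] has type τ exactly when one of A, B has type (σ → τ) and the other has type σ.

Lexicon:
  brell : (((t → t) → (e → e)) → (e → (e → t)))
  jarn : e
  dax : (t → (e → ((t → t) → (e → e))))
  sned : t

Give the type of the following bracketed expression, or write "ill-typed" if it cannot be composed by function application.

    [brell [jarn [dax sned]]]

(e → (e → t))

At [dax sned], dax : (t → (e → ((t → t) → (e → e)))) takes sned : t, giving (e → ((t → t) → (e → e))).
At [jarn [dax sned]], [dax sned] : (e → ((t → t) → (e → e))) takes jarn : e, giving ((t → t) → (e → e)).
At [brell [jarn [dax sned]]], brell : (((t → t) → (e → e)) → (e → (e → t))) takes [jarn [dax sned]] : ((t → t) → (e → e)), giving (e → (e → t)).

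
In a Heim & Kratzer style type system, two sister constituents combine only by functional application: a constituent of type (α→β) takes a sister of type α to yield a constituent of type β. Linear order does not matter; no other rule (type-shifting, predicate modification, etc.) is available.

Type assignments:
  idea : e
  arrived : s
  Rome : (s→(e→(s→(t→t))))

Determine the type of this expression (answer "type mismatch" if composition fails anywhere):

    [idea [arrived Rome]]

(s→(t→t))

[arrived Rome] — Rome of type (s→(e→(s→(t→t)))) combines with arrived of type s: type (e→(s→(t→t))).
[idea [arrived Rome]] — [arrived Rome] of type (e→(s→(t→t))) combines with idea of type e: type (s→(t→t)).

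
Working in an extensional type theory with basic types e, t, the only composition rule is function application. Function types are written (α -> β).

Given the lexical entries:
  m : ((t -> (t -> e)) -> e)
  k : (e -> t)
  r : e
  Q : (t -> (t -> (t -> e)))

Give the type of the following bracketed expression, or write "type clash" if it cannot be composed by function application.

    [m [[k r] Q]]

[k r] — k of type (e -> t) combines with r of type e: type t.
[[k r] Q] — Q of type (t -> (t -> (t -> e))) combines with [k r] of type t: type (t -> (t -> e)).
[m [[k r] Q]] — m of type ((t -> (t -> e)) -> e) combines with [[k r] Q] of type (t -> (t -> e)): type e.

e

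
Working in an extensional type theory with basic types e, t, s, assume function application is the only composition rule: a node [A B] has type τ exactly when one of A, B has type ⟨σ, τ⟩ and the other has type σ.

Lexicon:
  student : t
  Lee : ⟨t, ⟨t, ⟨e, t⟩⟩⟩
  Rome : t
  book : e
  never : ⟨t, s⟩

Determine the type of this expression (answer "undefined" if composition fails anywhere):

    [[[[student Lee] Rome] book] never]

s

[student Lee] — Lee of type ⟨t, ⟨t, ⟨e, t⟩⟩⟩ combines with student of type t: type ⟨t, ⟨e, t⟩⟩.
[[student Lee] Rome] — [student Lee] of type ⟨t, ⟨e, t⟩⟩ combines with Rome of type t: type ⟨e, t⟩.
[[[student Lee] Rome] book] — [[student Lee] Rome] of type ⟨e, t⟩ combines with book of type e: type t.
[[[[student Lee] Rome] book] never] — never of type ⟨t, s⟩ combines with [[[student Lee] Rome] book] of type t: type s.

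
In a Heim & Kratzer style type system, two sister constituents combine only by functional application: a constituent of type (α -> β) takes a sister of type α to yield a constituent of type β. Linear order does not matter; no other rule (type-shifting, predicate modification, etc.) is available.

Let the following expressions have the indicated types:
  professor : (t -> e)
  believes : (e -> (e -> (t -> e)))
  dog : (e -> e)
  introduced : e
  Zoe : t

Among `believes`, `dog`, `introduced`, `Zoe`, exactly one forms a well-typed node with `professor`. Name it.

believes : (e -> (e -> (t -> e))) — professor needs t; believes needs e; neither fits.
dog : (e -> e) — professor needs t; dog needs e; neither fits.
introduced : e — professor needs t; introduced needs nothing (atomic); neither fits.
Zoe — combines: professor : (t -> e) takes Zoe : t as argument, giving e.

Zoe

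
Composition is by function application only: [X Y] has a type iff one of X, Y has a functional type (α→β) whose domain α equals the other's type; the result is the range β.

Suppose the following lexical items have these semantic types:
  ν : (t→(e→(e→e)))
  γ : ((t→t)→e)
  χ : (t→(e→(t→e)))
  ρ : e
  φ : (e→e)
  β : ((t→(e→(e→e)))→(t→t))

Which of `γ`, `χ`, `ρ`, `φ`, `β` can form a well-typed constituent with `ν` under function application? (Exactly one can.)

γ : ((t→t)→e) — ν needs t; γ needs (t→t); neither fits.
χ : (t→(e→(t→e))) — ν needs t; χ needs t; neither fits.
ρ : e — ν needs t; ρ needs nothing (atomic); neither fits.
φ : (e→e) — ν needs t; φ needs e; neither fits.
β — combines: β : ((t→(e→(e→e)))→(t→t)) takes ν : (t→(e→(e→e))) as argument, giving (t→t).

β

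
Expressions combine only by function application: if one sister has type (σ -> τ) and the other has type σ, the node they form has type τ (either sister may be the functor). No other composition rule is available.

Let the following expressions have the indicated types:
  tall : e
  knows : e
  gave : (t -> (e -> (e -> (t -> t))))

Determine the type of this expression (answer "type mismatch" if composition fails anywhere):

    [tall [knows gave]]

[knows gave]: e and (t -> (e -> (e -> (t -> t)))) cannot combine by function application — type clash.

type mismatch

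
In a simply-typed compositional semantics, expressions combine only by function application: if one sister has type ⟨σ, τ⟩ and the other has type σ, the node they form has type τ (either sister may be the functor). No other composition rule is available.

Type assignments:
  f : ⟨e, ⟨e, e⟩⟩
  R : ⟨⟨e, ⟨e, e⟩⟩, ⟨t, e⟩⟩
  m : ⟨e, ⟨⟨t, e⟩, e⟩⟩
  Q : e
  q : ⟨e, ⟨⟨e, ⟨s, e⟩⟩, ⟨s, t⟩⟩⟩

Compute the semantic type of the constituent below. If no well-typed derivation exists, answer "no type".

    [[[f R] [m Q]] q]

At [f R], R : ⟨⟨e, ⟨e, e⟩⟩, ⟨t, e⟩⟩ takes f : ⟨e, ⟨e, e⟩⟩, giving ⟨t, e⟩.
At [m Q], m : ⟨e, ⟨⟨t, e⟩, e⟩⟩ takes Q : e, giving ⟨⟨t, e⟩, e⟩.
At [[f R] [m Q]], [m Q] : ⟨⟨t, e⟩, e⟩ takes [f R] : ⟨t, e⟩, giving e.
At [[[f R] [m Q]] q], q : ⟨e, ⟨⟨e, ⟨s, e⟩⟩, ⟨s, t⟩⟩⟩ takes [[f R] [m Q]] : e, giving ⟨⟨e, ⟨s, e⟩⟩, ⟨s, t⟩⟩.

⟨⟨e, ⟨s, e⟩⟩, ⟨s, t⟩⟩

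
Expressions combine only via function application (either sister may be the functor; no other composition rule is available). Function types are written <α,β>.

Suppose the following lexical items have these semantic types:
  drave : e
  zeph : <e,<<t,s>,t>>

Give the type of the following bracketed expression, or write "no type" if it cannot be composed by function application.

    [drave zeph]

<<t,s>,t>

[drave zeph]: <e,<<t,s>,t>> applied to e yields <<t,s>,t>.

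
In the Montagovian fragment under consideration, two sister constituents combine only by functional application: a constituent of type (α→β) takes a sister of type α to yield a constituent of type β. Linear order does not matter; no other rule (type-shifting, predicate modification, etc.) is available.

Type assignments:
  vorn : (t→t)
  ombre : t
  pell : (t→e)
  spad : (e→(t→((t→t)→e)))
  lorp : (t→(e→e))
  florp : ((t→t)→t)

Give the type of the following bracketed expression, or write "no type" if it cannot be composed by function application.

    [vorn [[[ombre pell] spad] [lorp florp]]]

At [ombre pell], pell : (t→e) takes ombre : t, giving e.
At [[ombre pell] spad], spad : (e→(t→((t→t)→e))) takes [ombre pell] : e, giving (t→((t→t)→e)).
[lorp florp]: (t→(e→e)) with ((t→t)→t) — neither is a function whose domain matches the other; composition fails here.

no type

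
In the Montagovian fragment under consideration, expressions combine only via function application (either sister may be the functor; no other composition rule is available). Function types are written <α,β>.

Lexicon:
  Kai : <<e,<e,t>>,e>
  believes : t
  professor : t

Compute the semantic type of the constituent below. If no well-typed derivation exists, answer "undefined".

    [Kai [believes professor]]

undefined

[believes professor]: t and t cannot combine by function application — type clash.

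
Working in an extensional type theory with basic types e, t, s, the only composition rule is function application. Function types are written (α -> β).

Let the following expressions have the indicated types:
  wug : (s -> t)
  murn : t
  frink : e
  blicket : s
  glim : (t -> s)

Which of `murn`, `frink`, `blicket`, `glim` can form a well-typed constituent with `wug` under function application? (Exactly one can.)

blicket

murn : t — neither side's domain matches the other.
frink : e — neither side's domain matches the other.
blicket — combines: wug : (s -> t) takes blicket : s as argument, giving t.
glim : (t -> s) — neither side's domain matches the other.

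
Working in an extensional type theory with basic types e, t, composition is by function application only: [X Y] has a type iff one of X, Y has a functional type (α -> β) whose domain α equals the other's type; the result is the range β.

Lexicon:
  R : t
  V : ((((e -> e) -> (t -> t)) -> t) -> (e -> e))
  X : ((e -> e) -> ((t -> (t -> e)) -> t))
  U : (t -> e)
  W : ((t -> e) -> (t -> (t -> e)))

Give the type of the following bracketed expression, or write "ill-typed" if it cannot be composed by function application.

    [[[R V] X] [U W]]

At [R V]: neither t nor ((((e -> e) -> (t -> t)) -> t) -> (e -> e)) can take the other as argument; the node is ill-typed.

ill-typed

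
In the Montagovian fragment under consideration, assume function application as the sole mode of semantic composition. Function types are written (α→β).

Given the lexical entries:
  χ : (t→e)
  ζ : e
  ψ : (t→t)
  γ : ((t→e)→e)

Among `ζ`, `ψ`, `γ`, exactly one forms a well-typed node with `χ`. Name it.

ζ : e — χ needs t; ζ needs nothing (atomic); neither fits.
ψ : (t→t) — χ needs t; ψ needs t; neither fits.
γ — combines: γ : ((t→e)→e) takes χ : (t→e) as argument, giving e.

γ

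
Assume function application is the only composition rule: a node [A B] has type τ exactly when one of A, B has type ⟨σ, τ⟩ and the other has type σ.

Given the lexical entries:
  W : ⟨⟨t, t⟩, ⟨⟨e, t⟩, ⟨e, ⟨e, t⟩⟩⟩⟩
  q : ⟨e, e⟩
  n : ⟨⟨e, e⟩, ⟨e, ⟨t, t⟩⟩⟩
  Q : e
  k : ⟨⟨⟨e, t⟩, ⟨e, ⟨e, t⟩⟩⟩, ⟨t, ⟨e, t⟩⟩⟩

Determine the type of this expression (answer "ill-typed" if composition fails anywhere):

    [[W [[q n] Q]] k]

⟨t, ⟨e, t⟩⟩

At [q n], n : ⟨⟨e, e⟩, ⟨e, ⟨t, t⟩⟩⟩ takes q : ⟨e, e⟩, giving ⟨e, ⟨t, t⟩⟩.
At [[q n] Q], [q n] : ⟨e, ⟨t, t⟩⟩ takes Q : e, giving ⟨t, t⟩.
At [W [[q n] Q]], W : ⟨⟨t, t⟩, ⟨⟨e, t⟩, ⟨e, ⟨e, t⟩⟩⟩⟩ takes [[q n] Q] : ⟨t, t⟩, giving ⟨⟨e, t⟩, ⟨e, ⟨e, t⟩⟩⟩.
At [[W [[q n] Q]] k], k : ⟨⟨⟨e, t⟩, ⟨e, ⟨e, t⟩⟩⟩, ⟨t, ⟨e, t⟩⟩⟩ takes [W [[q n] Q]] : ⟨⟨e, t⟩, ⟨e, ⟨e, t⟩⟩⟩, giving ⟨t, ⟨e, t⟩⟩.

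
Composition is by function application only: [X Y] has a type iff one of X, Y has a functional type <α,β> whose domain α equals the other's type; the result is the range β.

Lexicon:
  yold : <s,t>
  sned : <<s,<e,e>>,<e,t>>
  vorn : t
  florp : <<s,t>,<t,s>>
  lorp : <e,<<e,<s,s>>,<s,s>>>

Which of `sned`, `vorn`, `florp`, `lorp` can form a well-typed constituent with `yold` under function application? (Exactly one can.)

florp

sned : <<s,<e,e>>,<e,t>> — yold needs s; sned needs <s,<e,e>>; neither fits.
vorn : t — yold needs s; vorn needs nothing (atomic); neither fits.
florp — combines: florp : <<s,t>,<t,s>> takes yold : <s,t> as argument, giving <t,s>.
lorp : <e,<<e,<s,s>>,<s,s>>> — yold needs s; lorp needs e; neither fits.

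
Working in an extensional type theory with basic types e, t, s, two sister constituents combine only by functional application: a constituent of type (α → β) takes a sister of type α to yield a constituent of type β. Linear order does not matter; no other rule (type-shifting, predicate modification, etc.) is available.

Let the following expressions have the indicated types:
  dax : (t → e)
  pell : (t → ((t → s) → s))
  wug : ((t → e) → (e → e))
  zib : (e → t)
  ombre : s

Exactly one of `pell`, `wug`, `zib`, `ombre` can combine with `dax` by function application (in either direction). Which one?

pell : (t → ((t → s) → s)) — does not combine with dax.
wug — combines: wug : ((t → e) → (e → e)) takes dax : (t → e) as argument, giving (e → e).
zib : (e → t) — does not combine with dax.
ombre : s — does not combine with dax.

wug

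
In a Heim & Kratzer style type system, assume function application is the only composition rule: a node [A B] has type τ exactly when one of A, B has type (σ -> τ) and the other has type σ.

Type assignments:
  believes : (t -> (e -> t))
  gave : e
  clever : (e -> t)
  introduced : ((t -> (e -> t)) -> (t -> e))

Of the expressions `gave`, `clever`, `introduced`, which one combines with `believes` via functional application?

introduced

gave : e — believes needs t; gave needs nothing (atomic); neither fits.
clever : (e -> t) — believes needs t; clever needs e; neither fits.
introduced — combines: introduced : ((t -> (e -> t)) -> (t -> e)) takes believes : (t -> (e -> t)) as argument, giving (t -> e).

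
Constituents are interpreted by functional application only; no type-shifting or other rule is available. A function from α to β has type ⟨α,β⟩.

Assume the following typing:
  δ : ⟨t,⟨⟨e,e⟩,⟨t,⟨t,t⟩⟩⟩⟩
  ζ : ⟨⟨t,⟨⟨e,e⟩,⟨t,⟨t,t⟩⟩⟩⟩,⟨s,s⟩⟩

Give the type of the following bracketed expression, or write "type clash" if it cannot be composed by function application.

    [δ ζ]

[δ ζ]: ⟨⟨t,⟨⟨e,e⟩,⟨t,⟨t,t⟩⟩⟩⟩,⟨s,s⟩⟩ applied to ⟨t,⟨⟨e,e⟩,⟨t,⟨t,t⟩⟩⟩⟩ yields ⟨s,s⟩.

⟨s,s⟩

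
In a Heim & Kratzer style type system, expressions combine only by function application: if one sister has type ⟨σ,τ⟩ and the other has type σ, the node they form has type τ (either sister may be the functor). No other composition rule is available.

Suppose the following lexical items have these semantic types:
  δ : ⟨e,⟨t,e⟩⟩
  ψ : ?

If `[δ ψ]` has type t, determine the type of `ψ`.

⟨⟨e,⟨t,e⟩⟩,t⟩

At [δ ψ] (required: t): δ is ⟨e,⟨t,e⟩⟩, which is not a function with range t; hence ψ is the functor — type ⟨⟨e,⟨t,e⟩⟩,t⟩.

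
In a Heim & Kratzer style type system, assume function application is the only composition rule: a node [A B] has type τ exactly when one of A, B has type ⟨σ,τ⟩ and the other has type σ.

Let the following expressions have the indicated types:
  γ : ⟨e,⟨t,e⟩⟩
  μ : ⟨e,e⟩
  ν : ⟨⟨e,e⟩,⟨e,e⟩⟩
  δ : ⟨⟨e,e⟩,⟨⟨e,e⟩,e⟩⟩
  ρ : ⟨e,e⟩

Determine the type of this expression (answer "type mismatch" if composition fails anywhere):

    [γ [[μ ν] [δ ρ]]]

⟨t,e⟩

[μ ν] — ν of type ⟨⟨e,e⟩,⟨e,e⟩⟩ combines with μ of type ⟨e,e⟩: type ⟨e,e⟩.
[δ ρ] — δ of type ⟨⟨e,e⟩,⟨⟨e,e⟩,e⟩⟩ combines with ρ of type ⟨e,e⟩: type ⟨⟨e,e⟩,e⟩.
[[μ ν] [δ ρ]] — [δ ρ] of type ⟨⟨e,e⟩,e⟩ combines with [μ ν] of type ⟨e,e⟩: type e.
[γ [[μ ν] [δ ρ]]] — γ of type ⟨e,⟨t,e⟩⟩ combines with [[μ ν] [δ ρ]] of type e: type ⟨t,e⟩.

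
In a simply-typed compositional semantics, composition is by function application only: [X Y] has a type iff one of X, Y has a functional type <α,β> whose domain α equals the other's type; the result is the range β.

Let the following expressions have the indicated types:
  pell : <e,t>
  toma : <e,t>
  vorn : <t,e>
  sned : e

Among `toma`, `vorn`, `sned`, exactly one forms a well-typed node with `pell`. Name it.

sned

toma : <e,t> — no; pell wants e, and toma wants e.
vorn : <t,e> — no; pell wants e, and vorn wants t.
sned — combines: pell : <e,t> takes sned : e as argument, giving t.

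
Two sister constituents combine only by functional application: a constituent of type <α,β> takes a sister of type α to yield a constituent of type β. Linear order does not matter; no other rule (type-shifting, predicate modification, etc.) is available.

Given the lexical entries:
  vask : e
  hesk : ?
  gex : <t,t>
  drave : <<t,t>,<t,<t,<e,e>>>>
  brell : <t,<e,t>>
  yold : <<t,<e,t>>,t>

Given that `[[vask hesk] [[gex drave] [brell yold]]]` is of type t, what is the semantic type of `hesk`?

<e,<<t,<e,e>>,t>>

At [[vask hesk] [[gex drave] [brell yold]]] (required: t): [[gex drave] [brell yold]] is <t,<e,e>>, which is not a function with range t; hence [vask hesk] is the functor — type <<t,<e,e>>,t>.
At [vask hesk] (required: <<t,<e,e>>,t>): vask is e, which is not a function with range <<t,<e,e>>,t>; hence hesk is the functor — type <e,<<t,<e,e>>,t>>.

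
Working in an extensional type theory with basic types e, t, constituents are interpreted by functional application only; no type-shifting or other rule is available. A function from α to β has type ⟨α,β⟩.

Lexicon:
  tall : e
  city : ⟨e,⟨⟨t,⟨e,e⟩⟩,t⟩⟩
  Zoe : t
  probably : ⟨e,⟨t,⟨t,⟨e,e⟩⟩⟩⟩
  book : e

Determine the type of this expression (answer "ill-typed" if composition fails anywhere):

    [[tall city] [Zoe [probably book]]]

t

[tall city]: city is ⟨e,⟨⟨t,⟨e,e⟩⟩,t⟩⟩, tall is e; result ⟨⟨t,⟨e,e⟩⟩,t⟩.
[probably book]: probably is ⟨e,⟨t,⟨t,⟨e,e⟩⟩⟩⟩, book is e; result ⟨t,⟨t,⟨e,e⟩⟩⟩.
[Zoe [probably book]]: [probably book] is ⟨t,⟨t,⟨e,e⟩⟩⟩, Zoe is t; result ⟨t,⟨e,e⟩⟩.
[[tall city] [Zoe [probably book]]]: [tall city] is ⟨⟨t,⟨e,e⟩⟩,t⟩, [Zoe [probably book]] is ⟨t,⟨e,e⟩⟩; result t.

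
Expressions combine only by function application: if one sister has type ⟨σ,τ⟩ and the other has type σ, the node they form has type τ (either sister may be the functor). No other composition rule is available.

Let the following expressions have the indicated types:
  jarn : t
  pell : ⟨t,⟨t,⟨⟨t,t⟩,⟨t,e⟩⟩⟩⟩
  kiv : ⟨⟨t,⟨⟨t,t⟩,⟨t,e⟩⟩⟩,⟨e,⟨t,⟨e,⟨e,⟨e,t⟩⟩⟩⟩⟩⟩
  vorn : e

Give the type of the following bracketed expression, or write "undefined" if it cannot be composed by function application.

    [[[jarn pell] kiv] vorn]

[jarn pell]: functor pell : ⟨t,⟨t,⟨⟨t,t⟩,⟨t,e⟩⟩⟩⟩, argument jarn : t; result ⟨t,⟨⟨t,t⟩,⟨t,e⟩⟩⟩.
[[jarn pell] kiv]: functor kiv : ⟨⟨t,⟨⟨t,t⟩,⟨t,e⟩⟩⟩,⟨e,⟨t,⟨e,⟨e,⟨e,t⟩⟩⟩⟩⟩⟩, argument [jarn pell] : ⟨t,⟨⟨t,t⟩,⟨t,e⟩⟩⟩; result ⟨e,⟨t,⟨e,⟨e,⟨e,t⟩⟩⟩⟩⟩.
[[[jarn pell] kiv] vorn]: functor [[jarn pell] kiv] : ⟨e,⟨t,⟨e,⟨e,⟨e,t⟩⟩⟩⟩⟩, argument vorn : e; result ⟨t,⟨e,⟨e,⟨e,t⟩⟩⟩⟩.

⟨t,⟨e,⟨e,⟨e,t⟩⟩⟩⟩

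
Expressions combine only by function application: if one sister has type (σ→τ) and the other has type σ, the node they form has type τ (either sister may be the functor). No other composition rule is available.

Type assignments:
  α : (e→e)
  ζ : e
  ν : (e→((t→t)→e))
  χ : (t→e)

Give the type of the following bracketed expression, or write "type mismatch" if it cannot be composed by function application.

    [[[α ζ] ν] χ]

[α ζ]: functor α : (e→e), argument ζ : e; result e.
[[α ζ] ν]: functor ν : (e→((t→t)→e)), argument [α ζ] : e; result ((t→t)→e).
[[[α ζ] ν] χ]: ((t→t)→e) and (t→e) cannot combine by function application — type clash.

type mismatch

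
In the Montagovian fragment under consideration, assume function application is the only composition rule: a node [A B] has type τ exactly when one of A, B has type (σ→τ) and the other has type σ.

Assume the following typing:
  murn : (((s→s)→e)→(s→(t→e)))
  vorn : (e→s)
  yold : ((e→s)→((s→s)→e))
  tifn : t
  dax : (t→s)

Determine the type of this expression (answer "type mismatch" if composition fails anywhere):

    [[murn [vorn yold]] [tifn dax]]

(t→e)

At [vorn yold], yold : ((e→s)→((s→s)→e)) takes vorn : (e→s), giving ((s→s)→e).
At [murn [vorn yold]], murn : (((s→s)→e)→(s→(t→e))) takes [vorn yold] : ((s→s)→e), giving (s→(t→e)).
At [tifn dax], dax : (t→s) takes tifn : t, giving s.
At [[murn [vorn yold]] [tifn dax]], [murn [vorn yold]] : (s→(t→e)) takes [tifn dax] : s, giving (t→e).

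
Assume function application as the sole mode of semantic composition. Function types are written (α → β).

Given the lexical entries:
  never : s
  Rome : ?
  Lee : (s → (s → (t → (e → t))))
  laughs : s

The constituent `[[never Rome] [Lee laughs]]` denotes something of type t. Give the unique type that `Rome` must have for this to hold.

[[never Rome] [Lee laughs]] is required to be t. [Lee laughs] : (s → (t → (e → t))) cannot yield t as functor, so [never Rome] : ((s → (t → (e → t))) → t).
[never Rome] is required to be ((s → (t → (e → t))) → t). never : s cannot yield ((s → (t → (e → t))) → t) as functor, so Rome : (s → ((s → (t → (e → t))) → t)).

(s → ((s → (t → (e → t))) → t))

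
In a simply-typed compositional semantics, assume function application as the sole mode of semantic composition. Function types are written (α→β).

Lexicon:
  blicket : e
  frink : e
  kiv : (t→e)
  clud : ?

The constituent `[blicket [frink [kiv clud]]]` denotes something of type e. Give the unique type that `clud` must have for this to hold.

((t→e)→(e→(e→e)))

For [blicket [frink [kiv clud]]] to have type e with blicket of type e, [frink [kiv clud]] must be the function: [frink [kiv clud]] : (e→e).
For [frink [kiv clud]] to have type (e→e) with frink of type e, [kiv clud] must be the function: [kiv clud] : (e→(e→e)).
For [kiv clud] to have type (e→(e→e)) with kiv of type (t→e), clud must be the function: clud : ((t→e)→(e→(e→e))).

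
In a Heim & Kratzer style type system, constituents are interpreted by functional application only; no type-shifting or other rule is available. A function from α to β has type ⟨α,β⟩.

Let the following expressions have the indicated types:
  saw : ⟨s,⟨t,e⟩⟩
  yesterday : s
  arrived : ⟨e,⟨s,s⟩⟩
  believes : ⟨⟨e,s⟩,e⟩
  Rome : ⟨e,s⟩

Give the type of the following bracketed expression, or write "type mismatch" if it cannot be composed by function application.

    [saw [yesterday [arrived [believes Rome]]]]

⟨t,e⟩

[believes Rome]: ⟨⟨e,s⟩,e⟩ applied to ⟨e,s⟩ yields e.
[arrived [believes Rome]]: ⟨e,⟨s,s⟩⟩ applied to e yields ⟨s,s⟩.
[yesterday [arrived [believes Rome]]]: ⟨s,s⟩ applied to s yields s.
[saw [yesterday [arrived [believes Rome]]]]: ⟨s,⟨t,e⟩⟩ applied to s yields ⟨t,e⟩.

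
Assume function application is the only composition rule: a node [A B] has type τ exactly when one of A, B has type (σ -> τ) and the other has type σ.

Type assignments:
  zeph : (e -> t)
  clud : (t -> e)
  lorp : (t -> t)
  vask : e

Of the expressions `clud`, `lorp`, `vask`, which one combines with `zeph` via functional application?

vask

clud : (t -> e) — no; zeph wants e, and clud wants t.
lorp : (t -> t) — no; zeph wants e, and lorp wants t.
vask — combines: zeph : (e -> t) takes vask : e as argument, giving t.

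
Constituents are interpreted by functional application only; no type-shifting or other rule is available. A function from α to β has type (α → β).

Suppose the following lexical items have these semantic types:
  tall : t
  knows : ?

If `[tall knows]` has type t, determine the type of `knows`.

(t → t)

[tall knows] must have type t. The sister tall has type t; that is not a function onto t, so knows must be the functor, of type (t → t).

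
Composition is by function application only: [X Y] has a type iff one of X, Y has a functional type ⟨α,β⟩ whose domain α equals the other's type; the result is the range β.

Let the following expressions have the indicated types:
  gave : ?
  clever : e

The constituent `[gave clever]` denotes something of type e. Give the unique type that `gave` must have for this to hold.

For [gave clever] to have type e with clever of type e, gave must be the function: gave : ⟨e,e⟩.

⟨e,e⟩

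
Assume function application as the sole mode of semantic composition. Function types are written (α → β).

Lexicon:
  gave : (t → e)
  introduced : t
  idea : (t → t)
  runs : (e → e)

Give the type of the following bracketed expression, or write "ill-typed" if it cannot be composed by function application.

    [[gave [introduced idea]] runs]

At [introduced idea], idea : (t → t) takes introduced : t, giving t.
At [gave [introduced idea]], gave : (t → e) takes [introduced idea] : t, giving e.
At [[gave [introduced idea]] runs], runs : (e → e) takes [gave [introduced idea]] : e, giving e.

e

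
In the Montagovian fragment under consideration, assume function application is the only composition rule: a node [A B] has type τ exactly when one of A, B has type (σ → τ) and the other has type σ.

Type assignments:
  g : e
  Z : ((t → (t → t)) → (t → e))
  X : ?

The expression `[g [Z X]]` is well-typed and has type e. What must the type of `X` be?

(((t → (t → t)) → (t → e)) → (e → e))

At [g [Z X]] (required: e): g is e, which is not a function with range e; hence [Z X] is the functor — type (e → e).
At [Z X] (required: (e → e)): Z is ((t → (t → t)) → (t → e)), which is not a function with range (e → e); hence X is the functor — type (((t → (t → t)) → (t → e)) → (e → e)).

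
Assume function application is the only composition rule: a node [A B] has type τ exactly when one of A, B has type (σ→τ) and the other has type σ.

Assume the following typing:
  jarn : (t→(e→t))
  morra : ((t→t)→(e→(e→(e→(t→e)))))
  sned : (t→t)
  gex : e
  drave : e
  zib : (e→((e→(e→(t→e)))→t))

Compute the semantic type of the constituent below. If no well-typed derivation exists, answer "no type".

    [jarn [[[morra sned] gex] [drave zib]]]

[morra sned]: morra is ((t→t)→(e→(e→(e→(t→e))))), sned is (t→t); result (e→(e→(e→(t→e)))).
[[morra sned] gex]: [morra sned] is (e→(e→(e→(t→e)))), gex is e; result (e→(e→(t→e))).
[drave zib]: zib is (e→((e→(e→(t→e)))→t)), drave is e; result ((e→(e→(t→e)))→t).
[[[morra sned] gex] [drave zib]]: [drave zib] is ((e→(e→(t→e)))→t), [[morra sned] gex] is (e→(e→(t→e))); result t.
[jarn [[[morra sned] gex] [drave zib]]]: jarn is (t→(e→t)), [[[morra sned] gex] [drave zib]] is t; result (e→t).

(e→t)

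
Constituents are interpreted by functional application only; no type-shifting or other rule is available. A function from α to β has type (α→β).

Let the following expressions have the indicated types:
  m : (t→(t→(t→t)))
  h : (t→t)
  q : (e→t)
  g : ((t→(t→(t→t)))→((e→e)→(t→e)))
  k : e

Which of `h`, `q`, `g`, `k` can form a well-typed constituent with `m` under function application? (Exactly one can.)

h : (t→t) — m needs t; h needs t; neither fits.
q : (e→t) — m needs t; q needs e; neither fits.
g — combines: g : ((t→(t→(t→t)))→((e→e)→(t→e))) takes m : (t→(t→(t→t))) as argument, giving ((e→e)→(t→e)).
k : e — m needs t; k needs nothing (atomic); neither fits.

g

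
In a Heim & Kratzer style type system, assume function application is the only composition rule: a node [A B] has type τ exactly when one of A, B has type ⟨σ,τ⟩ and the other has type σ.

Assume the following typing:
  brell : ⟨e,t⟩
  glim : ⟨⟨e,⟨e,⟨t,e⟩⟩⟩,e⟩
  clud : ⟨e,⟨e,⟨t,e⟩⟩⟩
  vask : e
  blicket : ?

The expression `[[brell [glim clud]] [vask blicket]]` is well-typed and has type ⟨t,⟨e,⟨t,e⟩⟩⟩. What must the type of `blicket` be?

⟨e,⟨t,⟨t,⟨e,⟨t,e⟩⟩⟩⟩⟩

[[brell [glim clud]] [vask blicket]] must have type ⟨t,⟨e,⟨t,e⟩⟩⟩. The sister [brell [glim clud]] has type t; that is not a function onto ⟨t,⟨e,⟨t,e⟩⟩⟩, so [vask blicket] must be the functor, of type ⟨t,⟨t,⟨e,⟨t,e⟩⟩⟩⟩.
[vask blicket] must have type ⟨t,⟨t,⟨e,⟨t,e⟩⟩⟩⟩. The sister vask has type e; that is not a function onto ⟨t,⟨t,⟨e,⟨t,e⟩⟩⟩⟩, so blicket must be the functor, of type ⟨e,⟨t,⟨t,⟨e,⟨t,e⟩⟩⟩⟩⟩.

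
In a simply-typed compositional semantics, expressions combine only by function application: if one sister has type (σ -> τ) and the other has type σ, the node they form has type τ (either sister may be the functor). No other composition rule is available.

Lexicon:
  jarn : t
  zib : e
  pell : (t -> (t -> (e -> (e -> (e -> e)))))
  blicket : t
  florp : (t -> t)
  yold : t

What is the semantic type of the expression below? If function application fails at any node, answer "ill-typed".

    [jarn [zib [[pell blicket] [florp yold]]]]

ill-typed

[pell blicket]: pell is (t -> (t -> (e -> (e -> (e -> e))))), blicket is t; result (t -> (e -> (e -> (e -> e)))).
[florp yold]: florp is (t -> t), yold is t; result t.
[[pell blicket] [florp yold]]: [pell blicket] is (t -> (e -> (e -> (e -> e)))), [florp yold] is t; result (e -> (e -> (e -> e))).
[zib [[pell blicket] [florp yold]]]: [[pell blicket] [florp yold]] is (e -> (e -> (e -> e))), zib is e; result (e -> (e -> e)).
[jarn [zib [[pell blicket] [florp yold]]]]: t with (e -> (e -> e)) — neither is a function whose domain matches the other; composition fails here.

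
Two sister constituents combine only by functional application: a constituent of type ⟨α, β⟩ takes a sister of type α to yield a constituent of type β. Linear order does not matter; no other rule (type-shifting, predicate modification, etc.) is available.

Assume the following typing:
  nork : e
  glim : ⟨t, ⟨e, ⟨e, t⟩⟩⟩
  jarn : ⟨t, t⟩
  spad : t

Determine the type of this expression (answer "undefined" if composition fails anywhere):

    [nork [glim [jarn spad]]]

[jarn spad]: functor jarn : ⟨t, t⟩, argument spad : t; result t.
[glim [jarn spad]]: functor glim : ⟨t, ⟨e, ⟨e, t⟩⟩⟩, argument [jarn spad] : t; result ⟨e, ⟨e, t⟩⟩.
[nork [glim [jarn spad]]]: functor [glim [jarn spad]] : ⟨e, ⟨e, t⟩⟩, argument nork : e; result ⟨e, t⟩.

⟨e, t⟩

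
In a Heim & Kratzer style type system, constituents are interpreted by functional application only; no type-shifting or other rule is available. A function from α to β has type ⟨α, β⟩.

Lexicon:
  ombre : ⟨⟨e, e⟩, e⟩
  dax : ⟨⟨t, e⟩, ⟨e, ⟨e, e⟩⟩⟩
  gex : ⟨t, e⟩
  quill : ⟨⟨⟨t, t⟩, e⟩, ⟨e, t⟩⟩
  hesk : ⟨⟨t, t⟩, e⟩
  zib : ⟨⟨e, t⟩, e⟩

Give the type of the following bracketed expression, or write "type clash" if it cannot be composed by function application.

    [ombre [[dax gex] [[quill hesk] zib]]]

[dax gex]: dax is ⟨⟨t, e⟩, ⟨e, ⟨e, e⟩⟩⟩, gex is ⟨t, e⟩; result ⟨e, ⟨e, e⟩⟩.
[quill hesk]: quill is ⟨⟨⟨t, t⟩, e⟩, ⟨e, t⟩⟩, hesk is ⟨⟨t, t⟩, e⟩; result ⟨e, t⟩.
[[quill hesk] zib]: zib is ⟨⟨e, t⟩, e⟩, [quill hesk] is ⟨e, t⟩; result e.
[[dax gex] [[quill hesk] zib]]: [dax gex] is ⟨e, ⟨e, e⟩⟩, [[quill hesk] zib] is e; result ⟨e, e⟩.
[ombre [[dax gex] [[quill hesk] zib]]]: ombre is ⟨⟨e, e⟩, e⟩, [[dax gex] [[quill hesk] zib]] is ⟨e, e⟩; result e.

e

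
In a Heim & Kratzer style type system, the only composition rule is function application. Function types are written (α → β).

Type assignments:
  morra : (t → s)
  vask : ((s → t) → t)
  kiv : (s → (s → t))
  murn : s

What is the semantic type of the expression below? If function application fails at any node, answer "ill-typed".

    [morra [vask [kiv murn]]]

[kiv murn]: functor kiv : (s → (s → t)), argument murn : s; result (s → t).
[vask [kiv murn]]: functor vask : ((s → t) → t), argument [kiv murn] : (s → t); result t.
[morra [vask [kiv murn]]]: functor morra : (t → s), argument [vask [kiv murn]] : t; result s.

s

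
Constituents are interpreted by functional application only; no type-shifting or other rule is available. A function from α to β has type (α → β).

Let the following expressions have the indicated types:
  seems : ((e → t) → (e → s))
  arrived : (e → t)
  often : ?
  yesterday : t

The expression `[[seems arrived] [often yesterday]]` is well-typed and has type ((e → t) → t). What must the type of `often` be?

[[seems arrived] [often yesterday]] must have type ((e → t) → t). The sister [seems arrived] has type (e → s); that is not a function onto ((e → t) → t), so [often yesterday] must be the functor, of type ((e → s) → ((e → t) → t)).
[often yesterday] must have type ((e → s) → ((e → t) → t)). The sister yesterday has type t; that is not a function onto ((e → s) → ((e → t) → t)), so often must be the functor, of type (t → ((e → s) → ((e → t) → t))).

(t → ((e → s) → ((e → t) → t)))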